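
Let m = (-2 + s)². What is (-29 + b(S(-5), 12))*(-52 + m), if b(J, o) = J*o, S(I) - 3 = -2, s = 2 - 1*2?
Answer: 816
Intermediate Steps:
s = 0 (s = 2 - 2 = 0)
S(I) = 1 (S(I) = 3 - 2 = 1)
m = 4 (m = (-2 + 0)² = (-2)² = 4)
(-29 + b(S(-5), 12))*(-52 + m) = (-29 + 1*12)*(-52 + 4) = (-29 + 12)*(-48) = -17*(-48) = 816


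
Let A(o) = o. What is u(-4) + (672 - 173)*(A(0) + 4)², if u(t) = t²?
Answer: 8000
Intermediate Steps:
u(-4) + (672 - 173)*(A(0) + 4)² = (-4)² + (672 - 173)*(0 + 4)² = 16 + 499*4² = 16 + 499*16 = 16 + 7984 = 8000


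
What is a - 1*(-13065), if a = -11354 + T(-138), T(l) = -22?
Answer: 1689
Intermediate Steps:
a = -11376 (a = -11354 - 22 = -11376)
a - 1*(-13065) = -11376 - 1*(-13065) = -11376 + 13065 = 1689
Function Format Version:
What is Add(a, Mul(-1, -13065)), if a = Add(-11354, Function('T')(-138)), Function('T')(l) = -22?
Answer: 1689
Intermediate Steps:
a = -11376 (a = Add(-11354, -22) = -11376)
Add(a, Mul(-1, -13065)) = Add(-11376, Mul(-1, -13065)) = Add(-11376, 13065) = 1689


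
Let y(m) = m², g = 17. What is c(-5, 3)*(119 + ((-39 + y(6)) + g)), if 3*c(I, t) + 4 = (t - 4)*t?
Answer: -931/3 ≈ -310.33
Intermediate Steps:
c(I, t) = -4/3 + t*(-4 + t)/3 (c(I, t) = -4/3 + ((t - 4)*t)/3 = -4/3 + ((-4 + t)*t)/3 = -4/3 + (t*(-4 + t))/3 = -4/3 + t*(-4 + t)/3)
c(-5, 3)*(119 + ((-39 + y(6)) + g)) = (-4/3 - 4/3*3 + (⅓)*3²)*(119 + ((-39 + 6²) + 17)) = (-4/3 - 4 + (⅓)*9)*(119 + ((-39 + 36) + 17)) = (-4/3 - 4 + 3)*(119 + (-3 + 17)) = -7*(119 + 14)/3 = -7/3*133 = -931/3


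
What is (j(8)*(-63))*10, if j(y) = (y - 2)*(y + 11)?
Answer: -71820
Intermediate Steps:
j(y) = (-2 + y)*(11 + y)
(j(8)*(-63))*10 = ((-22 + 8² + 9*8)*(-63))*10 = ((-22 + 64 + 72)*(-63))*10 = (114*(-63))*10 = -7182*10 = -71820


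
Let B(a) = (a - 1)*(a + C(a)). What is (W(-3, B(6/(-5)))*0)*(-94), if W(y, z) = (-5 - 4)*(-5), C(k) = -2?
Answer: 0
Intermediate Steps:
B(a) = (-1 + a)*(-2 + a) (B(a) = (a - 1)*(a - 2) = (-1 + a)*(-2 + a))
W(y, z) = 45 (W(y, z) = -9*(-5) = 45)
(W(-3, B(6/(-5)))*0)*(-94) = (45*0)*(-94) = 0*(-94) = 0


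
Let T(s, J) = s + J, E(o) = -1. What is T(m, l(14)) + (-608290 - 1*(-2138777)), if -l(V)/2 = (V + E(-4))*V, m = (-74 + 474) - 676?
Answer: 1529847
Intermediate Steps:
m = -276 (m = 400 - 676 = -276)
l(V) = -2*V*(-1 + V) (l(V) = -2*(V - 1)*V = -2*(-1 + V)*V = -2*V*(-1 + V))
T(s, J) = J + s
T(m, l(14)) + (-608290 - 1*(-2138777)) = (2*14*(1 - 1*14) - 276) + (-608290 - 1*(-2138777)) = (2*14*(1 - 14) - 276) + (-608290 + 2138777) = (2*14*(-13) - 276) + 1530487 = (-364 - 276) + 1530487 = -640 + 1530487 = 1529847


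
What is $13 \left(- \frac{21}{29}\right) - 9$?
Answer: $- \frac{534}{29} \approx -18.414$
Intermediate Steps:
$13 \left(- \frac{21}{29}\right) - 9 = - \frac{273}{29} - 9 = - \frac{534}{29}$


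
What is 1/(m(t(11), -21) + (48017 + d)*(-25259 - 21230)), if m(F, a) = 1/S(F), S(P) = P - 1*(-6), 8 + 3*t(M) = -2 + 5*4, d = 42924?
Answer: -28/118377172169 ≈ -2.3653e-10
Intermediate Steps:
t(M) = 10/3 (t(M) = -8/3 + (-2 + 5*4)/3 = -8/3 + (-2 + 20)/3 = -8/3 + (⅓)*18 = -8/3 + 6 = 10/3)
S(P) = 6 + P (S(P) = P + 6 = 6 + P)
m(F, a) = 1/(6 + F)
1/(m(t(11), -21) + (48017 + d)*(-25259 - 21230)) = 1/(1/(6 + 10/3) + (48017 + 42924)*(-25259 - 21230)) = 1/(1/(28/3) + 90941*(-46489)) = 1/(3/28 - 4227756149) = 1/(-118377172169/28) = -28/118377172169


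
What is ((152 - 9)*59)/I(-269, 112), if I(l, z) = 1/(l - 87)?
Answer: -3003572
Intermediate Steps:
I(l, z) = 1/(-87 + l)
((152 - 9)*59)/I(-269, 112) = ((152 - 9)*59)/(1/(-87 - 269)) = (143*59)/(1/(-356)) = 8437/(-1/356) = 8437*(-356) = -3003572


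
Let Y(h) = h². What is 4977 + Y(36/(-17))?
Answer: 1439649/289 ≈ 4981.5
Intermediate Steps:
4977 + Y(36/(-17)) = 4977 + (36/(-17))² = 4977 + (36*(-1/17))² = 4977 + (-36/17)² = 4977 + 1296/289 = 1439649/289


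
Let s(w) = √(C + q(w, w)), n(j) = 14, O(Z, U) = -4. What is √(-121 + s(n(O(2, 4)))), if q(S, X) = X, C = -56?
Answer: √(-121 + I*√42) ≈ 0.29447 + 11.004*I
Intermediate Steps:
s(w) = √(-56 + w)
√(-121 + s(n(O(2, 4)))) = √(-121 + √(-56 + 14)) = √(-121 + √(-42)) = √(-121 + I*√42)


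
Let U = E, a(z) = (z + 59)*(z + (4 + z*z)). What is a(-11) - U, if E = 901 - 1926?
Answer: 6497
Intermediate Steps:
a(z) = (59 + z)*(4 + z + z²) (a(z) = (59 + z)*(z + (4 + z²)) = (59 + z)*(4 + z + z²))
E = -1025
U = -1025
a(-11) - U = (236 + (-11)³ + 60*(-11)² + 63*(-11)) - 1*(-1025) = (236 - 1331 + 60*121 - 693) + 1025 = (236 - 1331 + 7260 - 693) + 1025 = 5472 + 1025 = 6497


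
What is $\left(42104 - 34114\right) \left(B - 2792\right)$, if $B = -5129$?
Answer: $-63288790$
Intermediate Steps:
$\left(42104 - 34114\right) \left(B - 2792\right) = \left(42104 - 34114\right) \left(-5129 - 2792\right) = 7990 \left(-7921\right) = -63288790$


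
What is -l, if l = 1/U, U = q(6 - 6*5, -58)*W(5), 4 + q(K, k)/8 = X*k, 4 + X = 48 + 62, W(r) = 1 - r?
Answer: -1/196864 ≈ -5.0797e-6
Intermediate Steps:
X = 106 (X = -4 + (48 + 62) = -4 + 110 = 106)
q(K, k) = -32 + 848*k (q(K, k) = -32 + 8*(106*k) = -32 + 848*k)
U = 196864 (U = (-32 + 848*(-58))*(1 - 1*5) = (-32 - 49184)*(1 - 5) = -49216*(-4) = 196864)
l = 1/196864 ≈ 5.0797e-6
-l = -1*1/196864 = -1/196864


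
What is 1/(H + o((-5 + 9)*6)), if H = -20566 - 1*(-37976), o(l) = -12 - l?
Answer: 1/17374 ≈ 5.7557e-5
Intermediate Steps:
H = 17410 (H = -20566 + 37976 = 17410)
1/(H + o((-5 + 9)*6)) = 1/(17410 + (-12 - (-5 + 9)*6)) = 1/(17410 + (-12 - 4*6)) = 1/(17410 + (-12 - 1*24)) = 1/(17410 + (-12 - 24)) = 1/(17410 - 36) = 1/17374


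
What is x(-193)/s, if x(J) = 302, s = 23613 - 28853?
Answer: -151/2620 ≈ -0.057634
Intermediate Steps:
s = -5240
x(-193)/s = 302/(-5240) = 302*(-1/5240) = -151/2620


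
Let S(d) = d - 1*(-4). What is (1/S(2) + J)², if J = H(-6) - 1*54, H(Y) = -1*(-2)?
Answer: 96721/36 ≈ 2686.7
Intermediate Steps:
H(Y) = 2
S(d) = 4 + d (S(d) = d + 4 = 4 + d)
J = -52 (J = 2 - 1*54 = 2 - 54 = -52)
(1/S(2) + J)² = (1/(4 + 2) - 52)² = (1/6 - 52)² = (⅙ - 52)² = (-311/6)² = 96721/36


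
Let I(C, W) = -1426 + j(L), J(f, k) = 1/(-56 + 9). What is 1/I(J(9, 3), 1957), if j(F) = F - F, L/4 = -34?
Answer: -1/1426 ≈ -0.00070126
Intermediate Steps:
L = -136 (L = 4*(-34) = -136)
j(F) = 0
J(f, k) = -1/47 (J(f, k) = 1/(-47) = -1/47)
I(C, W) = -1426 (I(C, W) = -1426 + 0 = -1426)
1/I(J(9, 3), 1957) = 1/(-1426) = -1/1426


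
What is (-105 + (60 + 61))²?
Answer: 256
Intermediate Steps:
(-105 + (60 + 61))² = (-105 + 121)² = 16² = 256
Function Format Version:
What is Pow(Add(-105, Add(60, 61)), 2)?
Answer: 256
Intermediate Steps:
Pow(Add(-105, Add(60, 61)), 2) = Pow(Add(-105, 121), 2) = Pow(16, 2) = 256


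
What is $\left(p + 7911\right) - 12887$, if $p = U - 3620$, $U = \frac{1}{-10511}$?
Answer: $- \frac{90352557}{10511} \approx -8596.0$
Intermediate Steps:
$U = - \frac{1}{10511} \approx -9.5138 \cdot 10^{-5}$
$p = - \frac{38049821}{10511}$ ($p = - \frac{1}{10511} - 3620 = - \frac{38049821}{10511} \approx -3620.0$)
$\left(p + 7911\right) - 12887 = \left(- \frac{38049821}{10511} + 7911\right) - 12887 = \frac{45102700}{10511} - 12887 = - \frac{90352557}{10511}$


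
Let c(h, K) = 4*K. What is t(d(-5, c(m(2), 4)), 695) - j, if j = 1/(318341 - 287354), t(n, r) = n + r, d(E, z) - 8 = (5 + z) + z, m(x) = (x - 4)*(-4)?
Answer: 22930379/30987 ≈ 740.00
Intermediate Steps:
m(x) = 16 - 4*x (m(x) = (-4 + x)*(-4) = 16 - 4*x)
d(E, z) = 13 + 2*z (d(E, z) = 8 + ((5 + z) + z) = 8 + (5 + 2*z) = 13 + 2*z)
j = 1/30987 ≈ 3.2272e-5
t(d(-5, c(m(2), 4)), 695) - j = ((13 + 2*(4*4)) + 695) - 1*1/30987 = ((13 + 2*16) + 695) - 1/30987 = ((13 + 32) + 695) - 1/30987 = (45 + 695) - 1/30987 = 740 - 1/30987 = 22930379/30987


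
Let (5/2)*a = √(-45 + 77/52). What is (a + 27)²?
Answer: (1755 + I*√29419)²/4225 ≈ 722.04 + 142.49*I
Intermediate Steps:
a = I*√29419/65 (a = 2*√(-45 + 77/52)/5 = 2*√(-2263/52)/5 = 2*(I*√29419/26)/5 = I*√29419/65 ≈ 2.6388*I)
(a + 27)² = (I*√29419/65 + 27)² = (27 + I*√29419/65)²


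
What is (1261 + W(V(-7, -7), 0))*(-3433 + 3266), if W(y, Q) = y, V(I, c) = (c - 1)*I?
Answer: -219939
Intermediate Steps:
V(I, c) = I*(-1 + c) (V(I, c) = (-1 + c)*I = I*(-1 + c))
(1261 + W(V(-7, -7), 0))*(-3433 + 3266) = (1261 - 7*(-1 - 7))*(-3433 + 3266) = (1261 - 7*(-8))*(-167) = (1261 + 56)*(-167) = 1317*(-167) = -219939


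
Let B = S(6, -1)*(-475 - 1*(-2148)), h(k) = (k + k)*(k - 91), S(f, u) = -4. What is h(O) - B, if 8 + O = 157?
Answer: 23976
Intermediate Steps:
O = 149 (O = -8 + 157 = 149)
h(k) = 2*k*(-91 + k) (h(k) = (2*k)*(-91 + k) = 2*k*(-91 + k))
B = -6692 (B = -4*(-475 - 1*(-2148)) = -4*(-475 + 2148) = -4*1673 = -6692)
h(O) - B = 2*149*(-91 + 149) - 1*(-6692) = 2*149*58 + 6692 = 17284 + 6692 = 23976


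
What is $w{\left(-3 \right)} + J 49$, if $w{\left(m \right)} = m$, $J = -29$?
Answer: $-1424$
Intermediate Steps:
$w{\left(-3 \right)} + J 49 = -3 - 1421 = -1424$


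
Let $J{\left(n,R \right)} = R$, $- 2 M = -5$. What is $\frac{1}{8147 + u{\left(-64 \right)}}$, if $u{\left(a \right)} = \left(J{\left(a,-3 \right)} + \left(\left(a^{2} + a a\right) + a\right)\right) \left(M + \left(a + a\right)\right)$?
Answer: $- \frac{2}{2023081} \approx -9.8859 \cdot 10^{-7}$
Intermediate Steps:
$M = \frac{5}{2}$ ($M = \left(- \frac{1}{2}\right) \left(-5\right) = \frac{5}{2} \approx 2.5$)
$u{\left(a \right)} = \left(\frac{5}{2} + 2 a\right) \left(-3 + a + 2 a^{2}\right)$ ($u{\left(a \right)} = \left(-3 + \left(\left(a^{2} + a a\right) + a\right)\right) \left(\frac{5}{2} + \left(a + a\right)\right) = \left(-3 + \left(\left(a^{2} + a^{2}\right) + a\right)\right) \left(\frac{5}{2} + 2 a\right) = \left(-3 + \left(2 a^{2} + a\right)\right) \left(\frac{5}{2} + 2 a\right) = \left(-3 + \left(a + 2 a^{2}\right)\right) \left(\frac{5}{2} + 2 a\right) = \left(-3 + a + 2 a^{2}\right) \left(\frac{5}{2} + 2 a\right) = \left(\frac{5}{2} + 2 a\right) \left(-3 + a + 2 a^{2}\right)$)
$\frac{1}{8147 + u{\left(-64 \right)}} = \frac{1}{8147 + \left(- \frac{15}{2} + 4 \left(-64\right)^{3} + 7 \left(-64\right)^{2} - -224\right)} = \frac{1}{8147 + \left(- \frac{15}{2} + 4 \left(-262144\right) + 7 \cdot 4096 + 224\right)} = \frac{1}{8147 + \left(- \frac{15}{2} - 1048576 + 28672 + 224\right)} = \frac{1}{8147 - \frac{2039375}{2}} = \frac{1}{- \frac{2023081}{2}} = - \frac{2}{2023081}$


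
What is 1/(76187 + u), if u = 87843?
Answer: 1/164030 ≈ 6.0964e-6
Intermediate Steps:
1/(76187 + u) = 1/(76187 + 87843) = 1/164030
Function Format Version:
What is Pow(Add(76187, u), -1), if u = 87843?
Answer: Rational(1, 164030) ≈ 6.0964e-6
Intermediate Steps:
Pow(Add(76187, u), -1) = Pow(Add(76187, 87843), -1) = Pow(164030, -1) = Rational(1, 164030)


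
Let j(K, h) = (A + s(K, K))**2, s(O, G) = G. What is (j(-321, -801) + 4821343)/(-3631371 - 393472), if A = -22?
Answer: -4938992/4024843 ≈ -1.2271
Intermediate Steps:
j(K, h) = (-22 + K)**2
(j(-321, -801) + 4821343)/(-3631371 - 393472) = ((-22 - 321)**2 + 4821343)/(-3631371 - 393472) = ((-343)**2 + 4821343)/(-4024843) = (117649 + 4821343)*(-1/4024843) = 4938992*(-1/4024843) = -4938992/4024843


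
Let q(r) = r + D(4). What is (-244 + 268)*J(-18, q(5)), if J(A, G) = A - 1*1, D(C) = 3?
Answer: -456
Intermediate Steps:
q(r) = 3 + r (q(r) = r + 3 = 3 + r)
J(A, G) = -1 + A (J(A, G) = A - 1 = -1 + A)
(-244 + 268)*J(-18, q(5)) = (-244 + 268)*(-1 - 18) = 24*(-19) = -456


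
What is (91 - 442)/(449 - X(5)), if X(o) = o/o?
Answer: -351/448 ≈ -0.78348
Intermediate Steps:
X(o) = 1
(91 - 442)/(449 - X(5)) = (91 - 442)/(449 - 1*1) = -351/(449 - 1) = -351/448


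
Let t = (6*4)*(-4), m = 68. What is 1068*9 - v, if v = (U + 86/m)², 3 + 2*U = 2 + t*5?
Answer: -13762621/289 ≈ -47622.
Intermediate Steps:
t = -96 (t = 24*(-4) = -96)
U = -481/2 (U = -3/2 + (2 - 96*5)/2 = -3/2 + (2 - 480)/2 = -3/2 + (½)*(-478) = -3/2 - 239 = -481/2 ≈ -240.50)
v = 16540489/289 (v = (-481/2 + 86/68)² = (-481/2 + 86*(1/68))² = (-481/2 + 43/34)² = (-4067/17)² = 16540489/289 ≈ 57234.)
1068*9 - v = 1068*9 - 1*16540489/289 = 9612 - 16540489/289 = -13762621/289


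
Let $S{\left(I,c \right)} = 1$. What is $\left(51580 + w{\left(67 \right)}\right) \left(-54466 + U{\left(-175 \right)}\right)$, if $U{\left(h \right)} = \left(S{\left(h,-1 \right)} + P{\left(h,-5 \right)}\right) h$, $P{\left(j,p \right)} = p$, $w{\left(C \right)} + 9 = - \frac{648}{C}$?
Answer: $- \frac{185740507494}{67} \approx -2.7722 \cdot 10^{9}$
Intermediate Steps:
$w{\left(C \right)} = -9 - \frac{648}{C}$
$U{\left(h \right)} = - 4 h$ ($U{\left(h \right)} = \left(1 - 5\right) h = - 4 h$)
$\left(51580 + w{\left(67 \right)}\right) \left(-54466 + U{\left(-175 \right)}\right) = \left(51580 - \left(9 + \frac{648}{67}\right)\right) \left(-54466 - -700\right) = \left(51580 - \frac{1251}{67}\right) \left(-54466 + 700\right) = \left(51580 - \frac{1251}{67}\right) \left(-53766\right) = \frac{3454609}{67} \left(-53766\right) = - \frac{185740507494}{67}$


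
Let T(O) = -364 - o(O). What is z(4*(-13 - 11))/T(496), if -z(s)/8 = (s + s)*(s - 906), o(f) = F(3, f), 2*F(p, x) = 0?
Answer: 384768/91 ≈ 4228.2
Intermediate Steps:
F(p, x) = 0 (F(p, x) = (½)*0 = 0)
o(f) = 0
z(s) = -16*s*(-906 + s) (z(s) = -8*(s + s)*(s - 906) = -8*2*s*(-906 + s) = -16*s*(-906 + s))
T(O) = -364 (T(O) = -364 - 1*0 = -364 + 0 = -364)
z(4*(-13 - 11))/T(496) = (16*(4*(-13 - 11))*(906 - 4*(-13 - 11)))/(-364) = (16*(4*(-24))*(906 - 4*(-24)))*(-1/364) = (16*(-96)*(906 - 1*(-96)))*(-1/364) = (16*(-96)*(906 + 96))*(-1/364) = (16*(-96)*1002)*(-1/364) = -1539072*(-1/364) = 384768/91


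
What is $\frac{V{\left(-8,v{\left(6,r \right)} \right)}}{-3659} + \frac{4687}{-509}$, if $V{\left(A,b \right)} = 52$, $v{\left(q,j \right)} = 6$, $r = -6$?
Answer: $- \frac{17176201}{1862431} \approx -9.2225$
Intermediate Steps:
$\frac{V{\left(-8,v{\left(6,r \right)} \right)}}{-3659} + \frac{4687}{-509} = \frac{52}{-3659} + \frac{4687}{-509} = 52 \left(- \frac{1}{3659}\right) + 4687 \left(- \frac{1}{509}\right) = - \frac{52}{3659} - \frac{4687}{509} = - \frac{17176201}{1862431}$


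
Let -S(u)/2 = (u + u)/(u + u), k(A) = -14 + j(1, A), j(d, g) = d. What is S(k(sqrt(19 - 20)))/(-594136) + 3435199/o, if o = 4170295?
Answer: 1020491866827/1238861195060 ≈ 0.82373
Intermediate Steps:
k(A) = -13 (k(A) = -14 + 1 = -13)
S(u) = -2 (S(u) = -2*(u + u)/(u + u) = -2*2*u/(2*u) = -2*2*u*1/(2*u) = -2*1 = -2)
S(k(sqrt(19 - 20)))/(-594136) + 3435199/o = -2/(-594136) + 3435199/4170295 = -2*(-1/594136) + 3435199*(1/4170295) = 1/297068 + 3435199/4170295 = 1020491866827/1238861195060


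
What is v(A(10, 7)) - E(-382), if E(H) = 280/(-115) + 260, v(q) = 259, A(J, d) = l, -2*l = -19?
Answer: 33/23 ≈ 1.4348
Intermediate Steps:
l = 19/2 (l = -½*(-19) = 19/2 ≈ 9.5000)
A(J, d) = 19/2
E(H) = 5924/23 (E(H) = 280*(-1/115) + 260 = -56/23 + 260 = 5924/23)
v(A(10, 7)) - E(-382) = 259 - 1*5924/23 = 259 - 5924/23 = 33/23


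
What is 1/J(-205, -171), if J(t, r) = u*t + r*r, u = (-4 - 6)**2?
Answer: 1/8741 ≈ 0.00011440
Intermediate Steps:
u = 100 (u = (-10)**2 = 100)
J(t, r) = r**2 + 100*t (J(t, r) = 100*t + r*r = 100*t + r**2 = r**2 + 100*t)
1/J(-205, -171) = 1/((-171)**2 + 100*(-205)) = 1/(29241 - 20500) = 1/8741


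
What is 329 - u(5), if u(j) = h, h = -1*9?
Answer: 338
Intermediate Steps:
h = -9
u(j) = -9
329 - u(5) = 329 - 1*(-9) = 329 + 9 = 338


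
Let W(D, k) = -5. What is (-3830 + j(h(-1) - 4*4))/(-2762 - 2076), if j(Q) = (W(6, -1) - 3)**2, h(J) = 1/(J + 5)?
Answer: 1883/2419 ≈ 0.77842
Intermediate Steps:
h(J) = 1/(5 + J)
j(Q) = 64 (j(Q) = (-5 - 3)**2 = (-8)**2 = 64)
(-3830 + j(h(-1) - 4*4))/(-2762 - 2076) = (-3830 + 64)/(-2762 - 2076) = -3766/(-4838) = -3766*(-1/4838) = 1883/2419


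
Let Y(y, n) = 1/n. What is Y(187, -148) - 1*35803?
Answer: -5298845/148 ≈ -35803.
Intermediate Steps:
Y(187, -148) - 1*35803 = 1/(-148) - 1*35803 = -1/148 - 35803 = -5298845/148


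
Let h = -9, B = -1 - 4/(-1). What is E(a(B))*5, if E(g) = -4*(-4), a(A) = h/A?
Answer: 80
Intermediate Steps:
B = 3 (B = -1 - 4*(-1) = -1 - 1*(-4) = -1 + 4 = 3)
a(A) = -9/A
E(g) = 16
E(a(B))*5 = 16*5 = 80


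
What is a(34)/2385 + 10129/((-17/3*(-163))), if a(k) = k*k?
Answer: 75676271/6608835 ≈ 11.451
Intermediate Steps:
a(k) = k**2
a(34)/2385 + 10129/((-17/3*(-163))) = 34**2/2385 + 10129/((-17/3*(-163))) = 1156*(1/2385) + 10129/((-17*1/3*(-163))) = 1156/2385 + 10129/((-17/3*(-163))) = 1156/2385 + 10129/(2771/3) = 1156/2385 + 10129*(3/2771) = 1156/2385 + 30387/2771 = 75676271/6608835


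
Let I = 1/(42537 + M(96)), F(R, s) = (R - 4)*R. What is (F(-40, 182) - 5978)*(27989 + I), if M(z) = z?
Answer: -1677716583428/14211 ≈ -1.1806e+8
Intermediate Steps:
F(R, s) = R*(-4 + R) (F(R, s) = (-4 + R)*R = R*(-4 + R))
I = 1/42633 (I = 1/(42537 + 96) = 1/42633 ≈ 2.3456e-5)
(F(-40, 182) - 5978)*(27989 + I) = (-40*(-4 - 40) - 5978)*(27989 + 1/42633) = (-40*(-44) - 5978)*(1193255038/42633) = (1760 - 5978)*(1193255038/42633) = -4218*1193255038/42633 = -1677716583428/14211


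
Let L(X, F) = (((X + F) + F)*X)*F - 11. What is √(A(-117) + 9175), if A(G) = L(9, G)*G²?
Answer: √3243124921 ≈ 56948.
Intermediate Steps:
L(X, F) = -11 + F*X*(X + 2*F) (L(X, F) = (((F + X) + F)*X)*F - 11 = ((X + 2*F)*X)*F - 11 = (X*(X + 2*F))*F - 11 = F*X*(X + 2*F) - 11 = -11 + F*X*(X + 2*F))
A(G) = G²*(-11 + 18*G² + 81*G) (A(G) = (-11 + G*9² + 2*9*G²)*G² = (-11 + G*81 + 18*G²)*G² = (-11 + 81*G + 18*G²)*G² = (-11 + 18*G² + 81*G)*G² = G²*(-11 + 18*G² + 81*G))
√(A(-117) + 9175) = √((-117)²*(-11 + 18*(-117)² + 81*(-117)) + 9175) = √(13689*(-11 + 18*13689 - 9477) + 9175) = √(13689*(-11 + 246402 - 9477) + 9175) = √(13689*236914 + 9175) = √(3243115746 + 9175) = √3243124921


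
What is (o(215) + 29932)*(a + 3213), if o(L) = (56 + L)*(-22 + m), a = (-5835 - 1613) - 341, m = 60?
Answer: -184092480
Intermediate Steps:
a = -7789 (a = -7448 - 341 = -7789)
o(L) = 2128 + 38*L (o(L) = (56 + L)*(-22 + 60) = (56 + L)*38 = 2128 + 38*L)
(o(215) + 29932)*(a + 3213) = ((2128 + 38*215) + 29932)*(-7789 + 3213) = ((2128 + 8170) + 29932)*(-4576) = (10298 + 29932)*(-4576) = 40230*(-4576) = -184092480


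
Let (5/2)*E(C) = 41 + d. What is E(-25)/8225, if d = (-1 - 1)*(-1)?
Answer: 86/41125 ≈ 0.0020912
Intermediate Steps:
d = 2 (d = -2*(-1) = 2)
E(C) = 86/5 (E(C) = 2*(41 + 2)/5 = (2/5)*43 = 86/5)
E(-25)/8225 = (86/5)/8225 = (86/5)*(1/8225) = 86/41125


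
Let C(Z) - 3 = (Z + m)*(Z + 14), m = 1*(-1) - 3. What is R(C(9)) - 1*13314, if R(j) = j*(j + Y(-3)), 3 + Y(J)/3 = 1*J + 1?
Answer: -1160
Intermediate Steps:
Y(J) = -6 + 3*J (Y(J) = -9 + 3*(1*J + 1) = -9 + 3*(J + 1) = -9 + 3*(1 + J) = -9 + (3 + 3*J) = -6 + 3*J)
m = -4 (m = -1 - 3 = -4)
C(Z) = 3 + (-4 + Z)*(14 + Z) (C(Z) = 3 + (Z - 4)*(Z + 14) = 3 + (-4 + Z)*(14 + Z))
R(j) = j*(-15 + j) (R(j) = j*(j + (-6 + 3*(-3))) = j*(j + (-6 - 9)) = j*(j - 15) = j*(-15 + j))
R(C(9)) - 1*13314 = (-53 + 9² + 10*9)*(-15 + (-53 + 9² + 10*9)) - 1*13314 = (-53 + 81 + 90)*(-15 + (-53 + 81 + 90)) - 13314 = 118*(-15 + 118) - 13314 = 118*103 - 13314 = 12154 - 13314 = -1160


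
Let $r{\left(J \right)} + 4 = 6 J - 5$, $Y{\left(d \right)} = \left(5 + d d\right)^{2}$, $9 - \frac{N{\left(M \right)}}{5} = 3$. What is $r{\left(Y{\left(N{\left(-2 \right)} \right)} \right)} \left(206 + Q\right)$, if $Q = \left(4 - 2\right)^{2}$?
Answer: $1031969610$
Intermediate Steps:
$N{\left(M \right)} = 30$ ($N{\left(M \right)} = 45 - 15 = 30$)
$Y{\left(d \right)} = \left(5 + d^{2}\right)^{2}$
$r{\left(J \right)} = -9 + 6 J$ ($r{\left(J \right)} = -4 + \left(6 J - 5\right) = -4 + \left(-5 + 6 J\right) = -9 + 6 J$)
$Q = 4$ ($Q = 2^{2} = 4$)
$r{\left(Y{\left(N{\left(-2 \right)} \right)} \right)} \left(206 + Q\right) = \left(-9 + 6 \left(5 + 30^{2}\right)^{2}\right) \left(206 + 4\right) = \left(-9 + 6 \left(5 + 900\right)^{2}\right) 210 = \left(-9 + 6 \cdot 905^{2}\right) 210 = \left(-9 + 6 \cdot 819025\right) 210 = \left(-9 + 4914150\right) 210 = 4914141 \cdot 210 = 1031969610$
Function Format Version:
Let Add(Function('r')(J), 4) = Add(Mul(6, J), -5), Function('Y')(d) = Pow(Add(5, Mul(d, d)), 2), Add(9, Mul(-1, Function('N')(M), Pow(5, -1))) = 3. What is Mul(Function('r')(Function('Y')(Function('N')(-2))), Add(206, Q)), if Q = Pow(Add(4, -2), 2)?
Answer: 1031969610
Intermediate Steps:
Function('N')(M) = 30 (Function('N')(M) = Add(45, Mul(-5, 3)) = Add(45, -15) = 30)
Function('Y')(d) = Pow(Add(5, Pow(d, 2)), 2)
Function('r')(J) = Add(-9, Mul(6, J)) (Function('r')(J) = Add(-4, Add(Mul(6, J), -5)) = Add(-4, Add(-5, Mul(6, J))) = Add(-9, Mul(6, J)))
Q = 4 (Q = Pow(2, 2) = 4)
Mul(Function('r')(Function('Y')(Function('N')(-2))), Add(206, Q)) = Mul(Add(-9, Mul(6, Pow(Add(5, Pow(30, 2)), 2))), Add(206, 4)) = Mul(Add(-9, Mul(6, Pow(Add(5, 900), 2))), 210) = Mul(Add(-9, Mul(6, Pow(905, 2))), 210) = Mul(Add(-9, Mul(6, 819025)), 210) = Mul(Add(-9, 4914150), 210) = Mul(4914141, 210) = 1031969610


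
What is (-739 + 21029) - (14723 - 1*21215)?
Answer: 26782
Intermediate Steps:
(-739 + 21029) - (14723 - 1*21215) = 20290 - (14723 - 21215) = 20290 - 1*(-6492) = 20290 + 6492 = 26782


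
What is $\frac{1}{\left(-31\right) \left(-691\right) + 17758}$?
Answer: $\frac{1}{39179} \approx 2.5524 \cdot 10^{-5}$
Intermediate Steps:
$\frac{1}{\left(-31\right) \left(-691\right) + 17758} = \frac{1}{21421 + 17758} = \frac{1}{39179}$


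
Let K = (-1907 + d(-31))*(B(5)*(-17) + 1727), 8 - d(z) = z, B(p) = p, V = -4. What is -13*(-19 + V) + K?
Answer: -3066957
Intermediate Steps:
d(z) = 8 - z
K = -3067256 (K = (-1907 + (8 - 1*(-31)))*(5*(-17) + 1727) = (-1907 + (8 + 31))*(-85 + 1727) = (-1907 + 39)*1642 = -1868*1642 = -3067256)
-13*(-19 + V) + K = -13*(-19 - 4) - 3067256 = -13*(-23) - 3067256 = 299 - 3067256 = -3066957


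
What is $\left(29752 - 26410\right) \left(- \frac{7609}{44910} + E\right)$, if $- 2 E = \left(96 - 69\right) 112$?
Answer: $- \frac{37826721653}{7485} \approx -5.0537 \cdot 10^{6}$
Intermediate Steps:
$E = -1512$ ($E = - \frac{\left(96 - 69\right) 112}{2} = - \frac{27 \cdot 112}{2} = \left(- \frac{1}{2}\right) 3024 = -1512$)
$\left(29752 - 26410\right) \left(- \frac{7609}{44910} + E\right) = \left(29752 - 26410\right) \left(- \frac{7609}{44910} - 1512\right) = 3342 \left(\left(-7609\right) \frac{1}{44910} - 1512\right) = 3342 \left(- \frac{7609}{44910} - 1512\right) = 3342 \left(- \frac{67911529}{44910}\right) = - \frac{37826721653}{7485}$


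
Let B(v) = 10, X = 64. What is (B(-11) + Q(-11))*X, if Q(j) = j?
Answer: -64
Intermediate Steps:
(B(-11) + Q(-11))*X = (10 - 11)*64 = -1*64 = -64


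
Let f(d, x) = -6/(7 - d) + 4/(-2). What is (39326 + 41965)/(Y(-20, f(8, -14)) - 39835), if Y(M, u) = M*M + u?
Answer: -11613/5633 ≈ -2.0616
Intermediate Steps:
f(d, x) = -2 - 6/(7 - d) (f(d, x) = -6/(7 - d) + 4*(-½) = -6/(7 - d) - 2 = -2 - 6/(7 - d))
Y(M, u) = u + M² (Y(M, u) = M² + u = u + M²)
(39326 + 41965)/(Y(-20, f(8, -14)) - 39835) = (39326 + 41965)/((2*(10 - 1*8)/(-7 + 8) + (-20)²) - 39835) = 81291/((2*(10 - 8)/1 + 400) - 39835) = 81291/((2*1*2 + 400) - 39835) = 81291/((4 + 400) - 39835) = 81291/(404 - 39835) = 81291/(-39431) = 81291*(-1/39431) = -11613/5633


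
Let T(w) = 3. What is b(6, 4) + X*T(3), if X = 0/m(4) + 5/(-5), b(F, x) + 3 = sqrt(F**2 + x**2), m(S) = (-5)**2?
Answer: -6 + 2*sqrt(13) ≈ 1.2111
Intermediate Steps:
m(S) = 25
b(F, x) = -3 + sqrt(F**2 + x**2)
X = -1 (X = 0/25 + 5/(-5) = 0*(1/25) + 5*(-1/5) = 0 - 1 = -1)
b(6, 4) + X*T(3) = (-3 + sqrt(6**2 + 4**2)) - 1*3 = (-3 + sqrt(36 + 16)) - 3 = (-3 + sqrt(52)) - 3 = (-3 + 2*sqrt(13)) - 3 = -6 + 2*sqrt(13)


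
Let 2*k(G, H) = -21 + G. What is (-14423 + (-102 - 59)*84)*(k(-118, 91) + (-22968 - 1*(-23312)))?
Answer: -15342903/2 ≈ -7.6714e+6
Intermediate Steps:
k(G, H) = -21/2 + G/2 (k(G, H) = (-21 + G)/2 = -21/2 + G/2)
(-14423 + (-102 - 59)*84)*(k(-118, 91) + (-22968 - 1*(-23312))) = (-14423 + (-102 - 59)*84)*((-21/2 + (½)*(-118)) + (-22968 - 1*(-23312))) = (-14423 - 161*84)*((-21/2 - 59) + (-22968 + 23312)) = (-14423 - 13524)*(-139/2 + 344) = -27947*549/2 = -15342903/2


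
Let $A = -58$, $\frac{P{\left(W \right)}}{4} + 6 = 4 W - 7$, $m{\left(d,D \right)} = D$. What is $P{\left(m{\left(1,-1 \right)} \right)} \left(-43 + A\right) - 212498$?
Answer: $-205630$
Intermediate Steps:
$P{\left(W \right)} = -52 + 16 W$ ($P{\left(W \right)} = -24 + 4 \left(4 W - 7\right) = -24 + 4 \left(-7 + 4 W\right) = -24 + \left(-28 + 16 W\right) = -52 + 16 W$)
$P{\left(m{\left(1,-1 \right)} \right)} \left(-43 + A\right) - 212498 = \left(-52 + 16 \left(-1\right)\right) \left(-43 - 58\right) - 212498 = \left(-52 - 16\right) \left(-101\right) - 212498 = \left(-68\right) \left(-101\right) - 212498 = 6868 - 212498 = -205630$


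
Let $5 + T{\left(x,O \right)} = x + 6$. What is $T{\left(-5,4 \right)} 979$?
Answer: $-3916$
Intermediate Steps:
$T{\left(x,O \right)} = 1 + x$ ($T{\left(x,O \right)} = -5 + \left(x + 6\right) = -5 + \left(6 + x\right) = 1 + x$)
$T{\left(-5,4 \right)} 979 = \left(1 - 5\right) 979 = \left(-4\right) 979 = -3916$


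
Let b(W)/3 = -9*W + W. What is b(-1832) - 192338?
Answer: -148370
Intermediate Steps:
b(W) = -24*W (b(W) = 3*(-9*W + W) = 3*(-8*W) = -24*W)
b(-1832) - 192338 = -24*(-1832) - 192338 = 43968 - 192338 = -148370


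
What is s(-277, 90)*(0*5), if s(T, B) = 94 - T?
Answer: 0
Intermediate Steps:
s(-277, 90)*(0*5) = (94 - 1*(-277))*(0*5) = (94 + 277)*0 = 371*0 = 0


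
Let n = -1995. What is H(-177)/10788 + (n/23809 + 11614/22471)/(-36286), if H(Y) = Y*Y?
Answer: 3495410211629137/1203633704523548 ≈ 2.9040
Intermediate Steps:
H(Y) = Y²
H(-177)/10788 + (n/23809 + 11614/22471)/(-36286) = (-177)²/10788 + (-1995/23809 + 11614/22471)/(-36286) = 31329*(1/10788) + (-1995*1/23809 + 11614*(1/22471))*(-1/36286) = 10443/3596 + (-1995/23809 + 11614/22471)*(-1/36286) = 10443/3596 + (231688081/535012039)*(-1/36286) = 10443/3596 - 231688081/19413446847154 = 3495410211629137/1203633704523548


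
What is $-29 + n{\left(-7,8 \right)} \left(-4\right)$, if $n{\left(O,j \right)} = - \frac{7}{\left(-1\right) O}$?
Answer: $-25$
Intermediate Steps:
$n{\left(O,j \right)} = \frac{7}{O}$ ($n{\left(O,j \right)} = - 7 \left(- \frac{1}{O}\right) = \frac{7}{O}$)
$-29 + n{\left(-7,8 \right)} \left(-4\right) = -29 + \frac{7}{-7} \left(-4\right) = -29 + 7 \left(- \frac{1}{7}\right) \left(-4\right) = -29 - -4 = -29 + 4 = -25$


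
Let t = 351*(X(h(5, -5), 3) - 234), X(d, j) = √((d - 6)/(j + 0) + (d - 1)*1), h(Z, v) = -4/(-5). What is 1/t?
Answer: -10/821369 - I*√435/288300519 ≈ -1.2175e-5 - 7.2343e-8*I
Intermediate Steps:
h(Z, v) = ⅘ (h(Z, v) = -4*(-⅕) = ⅘)
X(d, j) = √(-1 + d + (-6 + d)/j) (X(d, j) = √((-6 + d)/j + (-1 + d)*1) = √((-6 + d)/j + (-1 + d)) = √(-1 + d + (-6 + d)/j))
t = -82134 + 117*I*√435/5 (t = 351*(√((-6 + ⅘ + 3*(-1 + ⅘))/3) - 234) = 351*(√((-6 + ⅘ + 3*(-⅕))/3) - 234) = 351*(√((-6 + ⅘ - ⅗)/3) - 234) = 351*(√((⅓)*(-29/5)) - 234) = 351*(√(-29/15) - 234) = 351*(I*√435/15 - 234) = 351*(-234 + I*√435/15) = -82134 + 117*I*√435/5 ≈ -82134.0 + 488.05*I)
1/t = 1/(-82134 + 117*I*√435/5)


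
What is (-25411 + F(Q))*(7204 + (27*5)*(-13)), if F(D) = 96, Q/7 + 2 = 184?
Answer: -137941435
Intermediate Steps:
Q = 1274 (Q = -14 + 7*184 = -14 + 1288 = 1274)
(-25411 + F(Q))*(7204 + (27*5)*(-13)) = (-25411 + 96)*(7204 + (27*5)*(-13)) = -25315*(7204 + 135*(-13)) = -25315*(7204 - 1755) = -25315*5449 = -137941435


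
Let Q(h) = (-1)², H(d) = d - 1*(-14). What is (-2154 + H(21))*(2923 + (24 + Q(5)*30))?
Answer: -6308263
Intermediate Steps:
H(d) = 14 + d (H(d) = d + 14 = 14 + d)
Q(h) = 1
(-2154 + H(21))*(2923 + (24 + Q(5)*30)) = (-2154 + (14 + 21))*(2923 + (24 + 1*30)) = (-2154 + 35)*(2923 + (24 + 30)) = -2119*(2923 + 54) = -2119*2977 = -6308263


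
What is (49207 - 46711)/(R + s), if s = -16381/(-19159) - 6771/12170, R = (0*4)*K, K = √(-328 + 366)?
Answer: 581979914880/69631181 ≈ 8358.0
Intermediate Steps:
K = √38 ≈ 6.1644
R = 0 (R = (0*4)*√38 = 0*√38 = 0)
s = 69631181/233165030 (s = -16381*(-1/19159) - 6771*1/12170 = 16381/19159 - 6771/12170 = 69631181/233165030 ≈ 0.29863)
(49207 - 46711)/(R + s) = (49207 - 46711)/(0 + 69631181/233165030) = 2496/(69631181/233165030) = 2496*(233165030/69631181) = 581979914880/69631181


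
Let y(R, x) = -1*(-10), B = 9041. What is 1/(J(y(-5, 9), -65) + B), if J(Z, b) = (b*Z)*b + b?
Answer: 1/51226 ≈ 1.9521e-5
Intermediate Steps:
y(R, x) = 10
J(Z, b) = b + Z*b**2 (J(Z, b) = (Z*b)*b + b = Z*b**2 + b = b + Z*b**2)
1/(J(y(-5, 9), -65) + B) = 1/(-65*(1 + 10*(-65)) + 9041) = 1/(-65*(1 - 650) + 9041) = 1/(-65*(-649) + 9041) = 1/(42185 + 9041) = 1/51226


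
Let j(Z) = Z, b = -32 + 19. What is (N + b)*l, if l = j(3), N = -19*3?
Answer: -210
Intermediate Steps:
b = -13
N = -57
l = 3
(N + b)*l = (-57 - 13)*3 = -70*3 = -210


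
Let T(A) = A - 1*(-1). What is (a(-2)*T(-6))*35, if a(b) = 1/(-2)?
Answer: 175/2 ≈ 87.500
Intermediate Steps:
a(b) = -½
T(A) = 1 + A (T(A) = A + 1 = 1 + A)
(a(-2)*T(-6))*35 = -(1 - 6)/2*35 = -½*(-5)*35 = (5/2)*35 = 175/2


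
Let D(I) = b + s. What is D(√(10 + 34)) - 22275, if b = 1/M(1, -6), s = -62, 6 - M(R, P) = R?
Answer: -111684/5 ≈ -22337.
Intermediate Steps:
M(R, P) = 6 - R
b = ⅕ (b = 1/(6 - 1*1) = 1/(6 - 1) = 1/5 = ⅕ ≈ 0.20000)
D(I) = -309/5 (D(I) = ⅕ - 62 = -309/5)
D(√(10 + 34)) - 22275 = -309/5 - 22275 = -111684/5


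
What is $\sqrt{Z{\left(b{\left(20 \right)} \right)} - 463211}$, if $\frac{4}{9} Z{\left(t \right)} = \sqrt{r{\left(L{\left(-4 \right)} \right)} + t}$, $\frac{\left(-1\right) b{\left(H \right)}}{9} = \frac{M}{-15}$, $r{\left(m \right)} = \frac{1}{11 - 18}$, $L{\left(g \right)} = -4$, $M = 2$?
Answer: $\frac{\sqrt{-2269733900 + 315 \sqrt{1295}}}{70} \approx 680.59 i$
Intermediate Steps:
$r{\left(m \right)} = - \frac{1}{7}$ ($r{\left(m \right)} = \frac{1}{-7} = - \frac{1}{7}$)
$b{\left(H \right)} = \frac{6}{5}$ ($b{\left(H \right)} = - 9 \frac{2}{-15} = - 9 \cdot 2 \left(- \frac{1}{15}\right) = \left(-9\right) \left(- \frac{2}{15}\right) = \frac{6}{5}$)
$Z{\left(t \right)} = \frac{9 \sqrt{- \frac{1}{7} + t}}{4}$
$\sqrt{Z{\left(b{\left(20 \right)} \right)} - 463211} = \sqrt{\frac{9 \sqrt{-7 + 49 \cdot \frac{6}{5}}}{28} - 463211} = \sqrt{\frac{9 \sqrt{-7 + \frac{294}{5}}}{28} - 463211} = \sqrt{\frac{9 \sqrt{\frac{259}{5}}}{28} - 463211} = \sqrt{\frac{9 \frac{\sqrt{1295}}{5}}{28} - 463211} = \sqrt{\frac{9 \sqrt{1295}}{140} - 463211} = \sqrt{-463211 + \frac{9 \sqrt{1295}}{140}}$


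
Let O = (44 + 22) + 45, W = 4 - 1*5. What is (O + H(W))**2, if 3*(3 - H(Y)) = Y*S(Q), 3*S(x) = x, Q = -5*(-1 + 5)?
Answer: 1012036/81 ≈ 12494.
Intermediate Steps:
Q = -20 (Q = -5*4 = -20)
S(x) = x/3
W = -1 (W = 4 - 5 = -1)
H(Y) = 3 + 20*Y/9 (H(Y) = 3 - Y*(1/3)*(-20)/3 = 3 - Y*(-20)/(3*3) = 3 - (-20)*Y/9 = 3 + 20*Y/9)
O = 111 (O = 66 + 45 = 111)
(O + H(W))**2 = (111 + (3 + (20/9)*(-1)))**2 = (111 + (3 - 20/9))**2 = (111 + 7/9)**2 = (1006/9)**2 = 1012036/81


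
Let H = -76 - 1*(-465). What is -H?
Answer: -389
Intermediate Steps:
H = 389 (H = -76 + 465 = 389)
-H = -1*389 = -389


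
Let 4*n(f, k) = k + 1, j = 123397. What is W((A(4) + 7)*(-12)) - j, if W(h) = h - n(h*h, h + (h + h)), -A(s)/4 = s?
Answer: -493481/4 ≈ -1.2337e+5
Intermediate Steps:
A(s) = -4*s
n(f, k) = 1/4 + k/4 (n(f, k) = (k + 1)/4 = (1 + k)/4 = 1/4 + k/4)
W(h) = -1/4 + h/4 (W(h) = h - (1/4 + (h + (h + h))/4) = h - (1/4 + (h + 2*h)/4) = h - (1/4 + (3*h)/4) = h - (1/4 + 3*h/4) = h + (-1/4 - 3*h/4) = -1/4 + h/4)
W((A(4) + 7)*(-12)) - j = (-1/4 + ((-4*4 + 7)*(-12))/4) - 1*123397 = (-1/4 + ((-16 + 7)*(-12))/4) - 123397 = (-1/4 + (-9*(-12))/4) - 123397 = (-1/4 + (1/4)*108) - 123397 = (-1/4 + 27) - 123397 = 107/4 - 123397 = -493481/4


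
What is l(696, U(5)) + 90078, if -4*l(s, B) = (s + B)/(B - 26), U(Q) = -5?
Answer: 11170363/124 ≈ 90084.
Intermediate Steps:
l(s, B) = -(B + s)/(4*(-26 + B)) (l(s, B) = -(s + B)/(4*(B - 26)) = -(B + s)/(4*(-26 + B)))
l(696, U(5)) + 90078 = (-1*(-5) - 1*696)/(4*(-26 - 5)) + 90078 = (¼)*(5 - 696)/(-31) + 90078 = (¼)*(-1/31)*(-691) + 90078 = 691/124 + 90078 = 11170363/124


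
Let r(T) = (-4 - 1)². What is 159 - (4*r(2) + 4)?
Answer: 55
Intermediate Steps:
r(T) = 25 (r(T) = (-5)² = 25)
159 - (4*r(2) + 4) = 159 - (4*25 + 4) = 159 - (100 + 4) = 159 - 1*104 = 159 - 104 = 55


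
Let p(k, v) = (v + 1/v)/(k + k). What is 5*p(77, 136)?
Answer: 92485/20944 ≈ 4.4158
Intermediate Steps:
p(k, v) = (v + 1/v)/(2*k) (p(k, v) = (v + 1/v)/((2*k)) = (v + 1/v)*(1/(2*k)) = (v + 1/v)/(2*k))
5*p(77, 136) = 5*((½)*(1 + 136²)/(77*136)) = 5*((½)*(1/77)*(1/136)*(1 + 18496)) = 5*((½)*(1/77)*(1/136)*18497) = 5*(18497/20944) = 92485/20944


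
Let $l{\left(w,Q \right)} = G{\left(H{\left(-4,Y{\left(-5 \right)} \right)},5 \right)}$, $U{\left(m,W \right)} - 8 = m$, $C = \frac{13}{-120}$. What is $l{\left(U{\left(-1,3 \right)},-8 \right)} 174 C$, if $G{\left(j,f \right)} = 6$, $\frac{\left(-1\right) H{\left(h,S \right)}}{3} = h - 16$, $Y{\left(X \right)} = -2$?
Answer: $- \frac{1131}{10} \approx -113.1$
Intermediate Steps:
$C = - \frac{13}{120}$ ($C = 13 \left(- \frac{1}{120}\right) = - \frac{13}{120} \approx -0.10833$)
$H{\left(h,S \right)} = 48 - 3 h$ ($H{\left(h,S \right)} = - 3 \left(h - 16\right) = - 3 \left(-16 + h\right) = 48 - 3 h$)
$U{\left(m,W \right)} = 8 + m$
$l{\left(w,Q \right)} = 6$
$l{\left(U{\left(-1,3 \right)},-8 \right)} 174 C = 6 \cdot 174 \left(- \frac{13}{120}\right) = 1044 \left(- \frac{13}{120}\right) = - \frac{1131}{10}$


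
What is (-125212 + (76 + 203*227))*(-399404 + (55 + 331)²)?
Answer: 19796004440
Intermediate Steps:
(-125212 + (76 + 203*227))*(-399404 + (55 + 331)²) = (-125212 + (76 + 46081))*(-399404 + 386²) = (-125212 + 46157)*(-399404 + 148996) = -79055*(-250408) = 19796004440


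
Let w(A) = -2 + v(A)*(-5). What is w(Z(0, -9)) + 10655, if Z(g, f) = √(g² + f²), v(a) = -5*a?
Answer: 10878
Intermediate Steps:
Z(g, f) = √(f² + g²)
w(A) = -2 + 25*A (w(A) = -2 - 5*A*(-5) = -2 + 25*A)
w(Z(0, -9)) + 10655 = (-2 + 25*√((-9)² + 0²)) + 10655 = (-2 + 25*√(81 + 0)) + 10655 = (-2 + 25*√81) + 10655 = (-2 + 25*9) + 10655 = (-2 + 225) + 10655 = 223 + 10655 = 10878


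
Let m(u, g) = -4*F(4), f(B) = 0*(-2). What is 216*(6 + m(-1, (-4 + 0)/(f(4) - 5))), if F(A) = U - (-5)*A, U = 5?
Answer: -20304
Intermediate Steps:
f(B) = 0
F(A) = 5 + 5*A (F(A) = 5 - (-5)*A = 5 + 5*A)
m(u, g) = -100 (m(u, g) = -4*(5 + 5*4) = -4*(5 + 20) = -4*25 = -100)
216*(6 + m(-1, (-4 + 0)/(f(4) - 5))) = 216*(6 - 100) = 216*(-94) = -20304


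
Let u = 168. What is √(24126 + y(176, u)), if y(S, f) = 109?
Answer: √24235 ≈ 155.68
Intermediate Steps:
√(24126 + y(176, u)) = √(24126 + 109) = √24235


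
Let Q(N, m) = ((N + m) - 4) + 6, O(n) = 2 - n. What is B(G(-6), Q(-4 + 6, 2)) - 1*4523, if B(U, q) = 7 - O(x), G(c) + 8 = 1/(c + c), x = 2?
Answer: -4516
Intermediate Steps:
G(c) = -8 + 1/(2*c) (G(c) = -8 + 1/(c + c) = -8 + 1/(2*c))
Q(N, m) = 2 + N + m (Q(N, m) = (-4 + N + m) + 6 = 2 + N + m)
B(U, q) = 7 (B(U, q) = 7 - (2 - 1*2) = 7 - (2 - 2) = 7 - 1*0 = 7 + 0 = 7)
B(G(-6), Q(-4 + 6, 2)) - 1*4523 = 7 - 1*4523 = 7 - 4523 = -4516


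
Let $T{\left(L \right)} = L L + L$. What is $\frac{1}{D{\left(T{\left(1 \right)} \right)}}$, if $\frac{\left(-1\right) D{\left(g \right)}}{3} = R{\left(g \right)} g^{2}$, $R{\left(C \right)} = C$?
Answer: $- \frac{1}{24} \approx -0.041667$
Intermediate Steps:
$T{\left(L \right)} = L + L^{2}$ ($T{\left(L \right)} = L^{2} + L = L + L^{2}$)
$D{\left(g \right)} = - 3 g^{3}$ ($D{\left(g \right)} = - 3 g g^{2} = - 3 g^{3}$)
$\frac{1}{D{\left(T{\left(1 \right)} \right)}} = \frac{1}{\left(-3\right) \left(1 \left(1 + 1\right)\right)^{3}} = \frac{1}{\left(-3\right) \left(1 \cdot 2\right)^{3}} = \frac{1}{\left(-3\right) 2^{3}} = \frac{1}{\left(-3\right) 8} = \frac{1}{-24} = - \frac{1}{24}$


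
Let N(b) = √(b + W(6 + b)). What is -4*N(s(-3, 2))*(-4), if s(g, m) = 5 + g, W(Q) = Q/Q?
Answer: 16*√3 ≈ 27.713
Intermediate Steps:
W(Q) = 1
N(b) = √(1 + b) (N(b) = √(b + 1) = √(1 + b))
-4*N(s(-3, 2))*(-4) = -4*√(1 + (5 - 3))*(-4) = -4*√(1 + 2)*(-4) = -4*√3*(-4) = 16*√3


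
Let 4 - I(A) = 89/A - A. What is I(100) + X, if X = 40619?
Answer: 4072211/100 ≈ 40722.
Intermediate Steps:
I(A) = 4 + A - 89/A (I(A) = 4 - (89/A - A) = 4 - (-A + 89/A) = 4 + (A - 89/A) = 4 + A - 89/A)
I(100) + X = (4 + 100 - 89/100) + 40619 = 10311/100 + 40619 = 4072211/100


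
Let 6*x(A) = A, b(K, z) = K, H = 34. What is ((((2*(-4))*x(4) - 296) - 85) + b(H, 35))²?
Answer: 1117249/9 ≈ 1.2414e+5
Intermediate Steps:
x(A) = A/6
((((2*(-4))*x(4) - 296) - 85) + b(H, 35))² = ((((2*(-4))*((⅙)*4) - 296) - 85) + 34)² = (((-8*⅔ - 296) - 85) + 34)² = (((-16/3 - 296) - 85) + 34)² = ((-904/3 - 85) + 34)² = (-1159/3 + 34)² = (-1057/3)² = 1117249/9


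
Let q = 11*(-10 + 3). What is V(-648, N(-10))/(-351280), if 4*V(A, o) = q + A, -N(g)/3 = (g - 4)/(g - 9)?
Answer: 145/281024 ≈ 0.00051597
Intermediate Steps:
N(g) = -3*(-4 + g)/(-9 + g) (N(g) = -3*(g - 4)/(g - 9) = -3*(-4 + g)/(-9 + g))
q = -77 (q = 11*(-7) = -77)
V(A, o) = -77/4 + A/4 (V(A, o) = (-77 + A)/4 = -77/4 + A/4)
V(-648, N(-10))/(-351280) = (-77/4 + (¼)*(-648))/(-351280) = (-77/4 - 162)*(-1/351280) = -725/4*(-1/351280) = 145/281024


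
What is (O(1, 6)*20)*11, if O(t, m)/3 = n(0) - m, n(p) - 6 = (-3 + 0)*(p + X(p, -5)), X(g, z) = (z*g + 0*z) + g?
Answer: 0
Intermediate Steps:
X(g, z) = g + g*z (X(g, z) = (g*z + 0) + g = g*z + g = g + g*z)
n(p) = 6 + 9*p (n(p) = 6 + (-3 + 0)*(p + p*(1 - 5)) = 6 - 3*(p + p*(-4)) = 6 - 3*(p - 4*p) = 6 - (-9)*p = 6 + 9*p)
O(t, m) = 18 - 3*m (O(t, m) = 3*((6 + 9*0) - m) = 3*((6 + 0) - m) = 3*(6 - m) = 18 - 3*m)
(O(1, 6)*20)*11 = ((18 - 3*6)*20)*11 = ((18 - 18)*20)*11 = (0*20)*11 = 0*11 = 0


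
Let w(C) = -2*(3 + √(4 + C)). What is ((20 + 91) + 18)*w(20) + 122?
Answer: -652 - 516*√6 ≈ -1915.9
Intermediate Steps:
w(C) = -6 - 2*√(4 + C)
((20 + 91) + 18)*w(20) + 122 = ((20 + 91) + 18)*(-6 - 2*√(4 + 20)) + 122 = (111 + 18)*(-6 - 4*√6) + 122 = 129*(-6 - 4*√6) + 122 = (-774 - 516*√6) + 122 = -652 - 516*√6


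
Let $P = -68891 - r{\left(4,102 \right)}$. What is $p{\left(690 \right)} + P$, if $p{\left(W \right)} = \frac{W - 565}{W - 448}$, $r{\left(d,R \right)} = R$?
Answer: $- \frac{16696181}{242} \approx -68993.0$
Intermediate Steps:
$P = -68993$ ($P = -68891 - 102 = -68993$)
$p{\left(W \right)} = \frac{-565 + W}{-448 + W}$
$p{\left(690 \right)} + P = \frac{-565 + 690}{-448 + 690} - 68993 = \frac{1}{242} \cdot 125 - 68993 = \frac{125}{242} - 68993 = - \frac{16696181}{242}$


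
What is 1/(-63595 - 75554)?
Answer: -1/139149 ≈ -7.1865e-6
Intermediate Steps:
1/(-63595 - 75554) = 1/(-139149) = -1/139149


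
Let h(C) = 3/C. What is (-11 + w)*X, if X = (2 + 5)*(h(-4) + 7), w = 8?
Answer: -525/4 ≈ -131.25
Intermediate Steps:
X = 175/4 (X = (2 + 5)*(3/(-4) + 7) = 7*(3*(-¼) + 7) = 7*(-¾ + 7) = 7*(25/4) = 175/4 ≈ 43.750)
(-11 + w)*X = (-11 + 8)*(175/4) = -3*175/4 = -525/4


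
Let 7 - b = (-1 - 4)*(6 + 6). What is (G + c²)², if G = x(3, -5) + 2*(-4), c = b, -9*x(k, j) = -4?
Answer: 1626750889/81 ≈ 2.0083e+7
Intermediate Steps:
x(k, j) = 4/9 (x(k, j) = -⅑*(-4) = 4/9)
b = 67 (b = 7 - (-1 - 4)*(6 + 6) = 7 - (-5)*12 = 7 - 1*(-60) = 7 + 60 = 67)
c = 67
G = -68/9 (G = 4/9 + 2*(-4) = 4/9 - 8 = -68/9 ≈ -7.5556)
(G + c²)² = (-68/9 + 67²)² = (-68/9 + 4489)² = (40333/9)² = 1626750889/81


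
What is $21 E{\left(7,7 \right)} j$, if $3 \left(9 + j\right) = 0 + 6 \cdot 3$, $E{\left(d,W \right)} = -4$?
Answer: $252$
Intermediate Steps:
$j = -3$ ($j = -9 + \frac{0 + 6 \cdot 3}{3} = -9 + \frac{0 + 18}{3} = -9 + \frac{1}{3} \cdot 18 = -9 + 6 = -3$)
$21 E{\left(7,7 \right)} j = 21 \left(-4\right) \left(-3\right) = \left(-84\right) \left(-3\right) = 252$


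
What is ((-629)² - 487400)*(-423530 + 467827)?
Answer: -4064648423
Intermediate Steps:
((-629)² - 487400)*(-423530 + 467827) = (395641 - 487400)*44297 = -91759*44297 = -4064648423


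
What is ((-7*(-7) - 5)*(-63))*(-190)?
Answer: 526680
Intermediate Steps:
((-7*(-7) - 5)*(-63))*(-190) = ((49 - 5)*(-63))*(-190) = (44*(-63))*(-190) = -2772*(-190) = 526680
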